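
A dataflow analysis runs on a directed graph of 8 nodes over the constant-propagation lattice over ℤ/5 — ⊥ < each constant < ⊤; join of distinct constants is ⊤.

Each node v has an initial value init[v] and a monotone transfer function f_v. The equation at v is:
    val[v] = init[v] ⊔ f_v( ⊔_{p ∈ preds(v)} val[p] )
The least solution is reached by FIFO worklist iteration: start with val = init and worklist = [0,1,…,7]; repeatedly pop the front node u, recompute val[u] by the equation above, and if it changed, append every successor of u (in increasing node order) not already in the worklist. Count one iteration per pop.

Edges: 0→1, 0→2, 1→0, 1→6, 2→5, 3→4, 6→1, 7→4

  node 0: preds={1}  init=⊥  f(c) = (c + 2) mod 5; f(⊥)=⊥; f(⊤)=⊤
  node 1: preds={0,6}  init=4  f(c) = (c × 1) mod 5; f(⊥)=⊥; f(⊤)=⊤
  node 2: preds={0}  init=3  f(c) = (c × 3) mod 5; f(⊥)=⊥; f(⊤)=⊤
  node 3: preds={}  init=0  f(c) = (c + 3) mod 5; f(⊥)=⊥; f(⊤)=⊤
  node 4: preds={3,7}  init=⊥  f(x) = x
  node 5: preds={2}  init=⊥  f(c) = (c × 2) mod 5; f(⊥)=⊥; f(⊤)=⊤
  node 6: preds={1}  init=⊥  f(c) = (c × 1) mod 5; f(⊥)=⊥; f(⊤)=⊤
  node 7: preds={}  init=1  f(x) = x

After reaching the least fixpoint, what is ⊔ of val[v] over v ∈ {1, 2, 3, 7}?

⊤

Worklist (12 pops):
  #1 pop 0: in=4 → 1 (was ⊥); enqueue []
  #2 pop 1: in=1 → ⊤ (was 4); enqueue [0]
  #3 pop 2: in=1 → 3 (no change)
  #4 pop 3: in=⊥ → 0 (no change)
  #5 pop 4: in=⊤ → ⊤ (was ⊥); enqueue []
  #6 pop 5: in=3 → 1 (was ⊥); enqueue []
  #7 pop 6: in=⊤ → ⊤ (was ⊥); enqueue [1]
  #8 pop 7: in=⊥ → 1 (no change)
  #9 pop 0: in=⊤ → ⊤ (was 1); enqueue [2]
  #10 pop 1: in=⊤ → ⊤ (no change)
  #11 pop 2: in=⊤ → ⊤ (was 3); enqueue [5]
  #12 pop 5: in=⊤ → ⊤ (was 1); enqueue []

Fixpoint:
  val[0] = ⊤
  val[1] = ⊤
  val[2] = ⊤
  val[3] = 0
  val[4] = ⊤
  val[5] = ⊤
  val[6] = ⊤
  val[7] = 1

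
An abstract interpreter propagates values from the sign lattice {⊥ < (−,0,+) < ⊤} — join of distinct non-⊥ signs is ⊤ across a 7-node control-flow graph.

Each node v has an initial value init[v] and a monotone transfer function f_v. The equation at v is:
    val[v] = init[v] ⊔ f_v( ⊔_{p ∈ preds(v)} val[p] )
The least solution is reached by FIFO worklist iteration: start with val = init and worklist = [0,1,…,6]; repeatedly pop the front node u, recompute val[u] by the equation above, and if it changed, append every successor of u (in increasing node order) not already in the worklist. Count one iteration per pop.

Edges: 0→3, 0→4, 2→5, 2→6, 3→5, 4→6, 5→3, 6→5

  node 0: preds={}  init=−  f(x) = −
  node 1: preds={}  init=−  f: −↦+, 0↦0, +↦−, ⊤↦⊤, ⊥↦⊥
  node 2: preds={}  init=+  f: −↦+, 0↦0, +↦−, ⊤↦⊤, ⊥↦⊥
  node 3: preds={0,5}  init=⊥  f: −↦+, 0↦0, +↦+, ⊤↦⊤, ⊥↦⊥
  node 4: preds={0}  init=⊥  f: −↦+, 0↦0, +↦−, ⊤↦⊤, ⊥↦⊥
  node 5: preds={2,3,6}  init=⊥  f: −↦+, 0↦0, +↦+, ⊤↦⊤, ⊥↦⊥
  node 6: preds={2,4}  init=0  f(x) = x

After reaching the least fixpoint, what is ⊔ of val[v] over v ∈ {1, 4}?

Worklist (9 pops):
  #1 pop 0: in=⊥ → − (no change)
  #2 pop 1: in=⊥ → − (no change)
  #3 pop 2: in=⊥ → + (no change)
  #4 pop 3: in=− → + (was ⊥); enqueue []
  #5 pop 4: in=− → + (was ⊥); enqueue []
  #6 pop 5: in=⊤ → ⊤ (was ⊥); enqueue [3]
  #7 pop 6: in=+ → ⊤ (was 0); enqueue [5]
  #8 pop 3: in=⊤ → ⊤ (was +); enqueue []
  #9 pop 5: in=⊤ → ⊤ (no change)

Fixpoint:
  val[0] = −
  val[1] = −
  val[2] = +
  val[3] = ⊤
  val[4] = +
  val[5] = ⊤
  val[6] = ⊤

⊤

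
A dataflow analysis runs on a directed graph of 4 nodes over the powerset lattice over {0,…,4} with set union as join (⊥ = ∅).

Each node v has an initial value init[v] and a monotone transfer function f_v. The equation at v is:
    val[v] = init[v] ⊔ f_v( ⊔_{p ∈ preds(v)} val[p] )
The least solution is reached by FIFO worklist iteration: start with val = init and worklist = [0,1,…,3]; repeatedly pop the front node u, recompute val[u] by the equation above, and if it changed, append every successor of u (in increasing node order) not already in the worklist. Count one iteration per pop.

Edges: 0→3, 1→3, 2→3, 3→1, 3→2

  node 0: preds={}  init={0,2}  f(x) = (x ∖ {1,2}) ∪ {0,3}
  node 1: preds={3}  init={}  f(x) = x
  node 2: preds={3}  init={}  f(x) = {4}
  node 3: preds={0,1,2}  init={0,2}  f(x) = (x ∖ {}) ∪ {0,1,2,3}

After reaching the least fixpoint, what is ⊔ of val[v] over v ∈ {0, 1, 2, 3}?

{0,1,2,3,4}

Trace (7 dequeues):
  [1] u=0 | in {} | out {0,2,3} | prev {0,2} | push {}
  [2] u=1 | in {0,2} | out {0,2} | prev {} | push {}
  [3] u=2 | in {0,2} | out {4} | prev {} | push {}
  [4] u=3 | in {0,2,3,4} | out {0,1,2,3,4} | prev {0,2} | push {1,2}
  [5] u=1 | in {0,1,2,3,4} | out {0,1,2,3,4} | prev {0,2} | push {3}
  [6] u=2 | in {0,1,2,3,4} | out {4} | ==
  [7] u=3 | in {0,1,2,3,4} | out {0,1,2,3,4} | ==

Converged values:
  [0] {0,2,3}
  [1] {0,1,2,3,4}
  [2] {4}
  [3] {0,1,2,3,4}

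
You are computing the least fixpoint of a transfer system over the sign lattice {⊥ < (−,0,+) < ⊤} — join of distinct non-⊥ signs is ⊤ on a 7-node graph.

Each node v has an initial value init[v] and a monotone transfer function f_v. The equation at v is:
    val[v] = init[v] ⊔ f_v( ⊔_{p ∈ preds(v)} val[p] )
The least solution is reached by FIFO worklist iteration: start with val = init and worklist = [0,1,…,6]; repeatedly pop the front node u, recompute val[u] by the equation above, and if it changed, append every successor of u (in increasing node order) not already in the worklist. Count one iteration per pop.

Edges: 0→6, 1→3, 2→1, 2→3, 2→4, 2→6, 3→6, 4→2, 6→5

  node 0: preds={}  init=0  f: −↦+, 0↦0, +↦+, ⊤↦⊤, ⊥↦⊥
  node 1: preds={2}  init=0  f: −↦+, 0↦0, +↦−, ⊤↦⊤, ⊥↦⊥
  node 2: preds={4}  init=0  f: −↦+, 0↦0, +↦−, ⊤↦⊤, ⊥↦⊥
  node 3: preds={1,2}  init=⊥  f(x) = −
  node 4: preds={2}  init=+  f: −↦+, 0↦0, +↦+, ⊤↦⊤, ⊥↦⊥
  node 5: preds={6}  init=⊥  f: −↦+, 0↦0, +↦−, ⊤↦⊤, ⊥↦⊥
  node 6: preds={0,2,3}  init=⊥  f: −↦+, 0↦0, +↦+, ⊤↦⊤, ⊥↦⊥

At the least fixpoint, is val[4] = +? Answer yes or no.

no

Worklist (11 pops):
  #1 pop 0: in=⊥ → 0 (no change)
  #2 pop 1: in=0 → 0 (no change)
  #3 pop 2: in=+ → ⊤ (was 0); enqueue [1]
  #4 pop 3: in=⊤ → − (was ⊥); enqueue []
  #5 pop 4: in=⊤ → ⊤ (was +); enqueue [2]
  #6 pop 5: in=⊥ → ⊥ (no change)
  #7 pop 6: in=⊤ → ⊤ (was ⊥); enqueue [5]
  #8 pop 1: in=⊤ → ⊤ (was 0); enqueue [3]
  #9 pop 2: in=⊤ → ⊤ (no change)
  #10 pop 5: in=⊤ → ⊤ (was ⊥); enqueue []
  #11 pop 3: in=⊤ → − (no change)

Fixpoint:
  val[0] = 0
  val[1] = ⊤
  val[2] = ⊤
  val[3] = −
  val[4] = ⊤
  val[5] = ⊤
  val[6] = ⊤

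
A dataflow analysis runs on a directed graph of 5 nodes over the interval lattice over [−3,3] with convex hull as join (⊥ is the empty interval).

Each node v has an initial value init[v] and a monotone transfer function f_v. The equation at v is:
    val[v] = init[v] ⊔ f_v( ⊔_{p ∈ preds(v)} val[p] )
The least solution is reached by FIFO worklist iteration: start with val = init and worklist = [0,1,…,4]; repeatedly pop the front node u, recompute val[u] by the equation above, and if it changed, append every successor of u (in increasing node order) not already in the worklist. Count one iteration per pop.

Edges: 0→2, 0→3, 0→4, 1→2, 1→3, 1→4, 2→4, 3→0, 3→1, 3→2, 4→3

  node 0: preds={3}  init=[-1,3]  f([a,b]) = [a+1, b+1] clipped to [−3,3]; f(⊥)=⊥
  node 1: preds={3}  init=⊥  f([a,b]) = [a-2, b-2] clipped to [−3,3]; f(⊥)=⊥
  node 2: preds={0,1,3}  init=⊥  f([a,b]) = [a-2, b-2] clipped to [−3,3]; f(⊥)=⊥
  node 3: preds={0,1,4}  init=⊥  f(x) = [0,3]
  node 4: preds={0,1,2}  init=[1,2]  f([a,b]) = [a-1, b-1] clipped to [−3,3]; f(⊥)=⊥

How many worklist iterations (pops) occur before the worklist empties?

10

Worklist (10 pops):
  #1 pop 0: in=⊥ → [-1,3] (no change)
  #2 pop 1: in=⊥ → ⊥ (no change)
  #3 pop 2: in=[-1,3] → [-3,1] (was ⊥); enqueue []
  #4 pop 3: in=[-1,3] → [0,3] (was ⊥); enqueue [0,1,2]
  #5 pop 4: in=[-3,3] → [-3,2] (was [1,2]); enqueue [3]
  #6 pop 0: in=[0,3] → [-1,3] (no change)
  #7 pop 1: in=[0,3] → [-2,1] (was ⊥); enqueue [4]
  #8 pop 2: in=[-2,3] → [-3,1] (no change)
  #9 pop 3: in=[-3,3] → [0,3] (no change)
  #10 pop 4: in=[-3,3] → [-3,2] (no change)

Fixpoint:
  val[0] = [-1,3]
  val[1] = [-2,1]
  val[2] = [-3,1]
  val[3] = [0,3]
  val[4] = [-3,2]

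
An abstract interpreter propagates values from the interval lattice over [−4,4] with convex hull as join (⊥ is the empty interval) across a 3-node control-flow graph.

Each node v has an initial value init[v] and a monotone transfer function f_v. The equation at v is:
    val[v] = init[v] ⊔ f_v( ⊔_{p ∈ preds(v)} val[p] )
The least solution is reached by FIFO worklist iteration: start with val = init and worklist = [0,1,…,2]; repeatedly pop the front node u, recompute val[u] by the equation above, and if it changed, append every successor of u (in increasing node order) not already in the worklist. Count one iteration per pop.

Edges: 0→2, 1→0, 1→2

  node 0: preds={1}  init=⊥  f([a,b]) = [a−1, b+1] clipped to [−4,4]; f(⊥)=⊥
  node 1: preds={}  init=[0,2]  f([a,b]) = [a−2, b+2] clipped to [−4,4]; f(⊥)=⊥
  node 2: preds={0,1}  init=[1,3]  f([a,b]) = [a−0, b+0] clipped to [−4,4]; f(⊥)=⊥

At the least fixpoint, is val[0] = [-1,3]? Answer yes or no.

yes

Worklist (3 pops):
  #1 pop 0: in=[0,2] → [-1,3] (was ⊥); enqueue []
  #2 pop 1: in=⊥ → [0,2] (no change)
  #3 pop 2: in=[-1,3] → [-1,3] (was [1,3]); enqueue []

Fixpoint:
  val[0] = [-1,3]
  val[1] = [0,2]
  val[2] = [-1,3]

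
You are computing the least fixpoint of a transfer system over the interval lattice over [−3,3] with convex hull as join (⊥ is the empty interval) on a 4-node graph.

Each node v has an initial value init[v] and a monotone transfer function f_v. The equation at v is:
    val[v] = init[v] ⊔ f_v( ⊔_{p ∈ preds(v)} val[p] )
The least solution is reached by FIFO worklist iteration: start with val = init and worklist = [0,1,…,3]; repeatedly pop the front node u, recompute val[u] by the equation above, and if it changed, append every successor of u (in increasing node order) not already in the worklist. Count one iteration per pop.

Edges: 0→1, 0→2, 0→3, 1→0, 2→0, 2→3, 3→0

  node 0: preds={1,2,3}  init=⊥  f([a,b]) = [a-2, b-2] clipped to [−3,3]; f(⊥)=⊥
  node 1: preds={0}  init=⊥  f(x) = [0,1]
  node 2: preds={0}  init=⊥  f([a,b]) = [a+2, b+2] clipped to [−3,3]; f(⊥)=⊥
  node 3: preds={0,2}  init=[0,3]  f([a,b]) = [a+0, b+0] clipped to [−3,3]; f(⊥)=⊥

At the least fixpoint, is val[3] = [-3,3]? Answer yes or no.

yes

Iteration log — 9 steps:
  step 1. node 0  ⊔preds=[0,3]  new=[-2,1]  old=⊥  +wl: 
  step 2. node 1  ⊔preds=[-2,1]  new=[0,1]  old=⊥  +wl: 0
  step 3. node 2  ⊔preds=[-2,1]  new=[0,3]  old=⊥  +wl: 
  step 4. node 3  ⊔preds=[-2,3]  new=[-2,3]  old=[0,3]  +wl: 
  step 5. node 0  ⊔preds=[-2,3]  new=[-3,1]  old=[-2,1]  +wl: 1,2,3
  step 6. node 1  ⊔preds=[-3,1]  new=[0,1]  stable
  step 7. node 2  ⊔preds=[-3,1]  new=[-1,3]  old=[0,3]  +wl: 0
  step 8. node 3  ⊔preds=[-3,3]  new=[-3,3]  old=[-2,3]  +wl: 
  step 9. node 0  ⊔preds=[-3,3]  new=[-3,1]  stable

Least fixpoint reached:
  node 0: [-3,1]
  node 1: [0,1]
  node 2: [-1,3]
  node 3: [-3,3]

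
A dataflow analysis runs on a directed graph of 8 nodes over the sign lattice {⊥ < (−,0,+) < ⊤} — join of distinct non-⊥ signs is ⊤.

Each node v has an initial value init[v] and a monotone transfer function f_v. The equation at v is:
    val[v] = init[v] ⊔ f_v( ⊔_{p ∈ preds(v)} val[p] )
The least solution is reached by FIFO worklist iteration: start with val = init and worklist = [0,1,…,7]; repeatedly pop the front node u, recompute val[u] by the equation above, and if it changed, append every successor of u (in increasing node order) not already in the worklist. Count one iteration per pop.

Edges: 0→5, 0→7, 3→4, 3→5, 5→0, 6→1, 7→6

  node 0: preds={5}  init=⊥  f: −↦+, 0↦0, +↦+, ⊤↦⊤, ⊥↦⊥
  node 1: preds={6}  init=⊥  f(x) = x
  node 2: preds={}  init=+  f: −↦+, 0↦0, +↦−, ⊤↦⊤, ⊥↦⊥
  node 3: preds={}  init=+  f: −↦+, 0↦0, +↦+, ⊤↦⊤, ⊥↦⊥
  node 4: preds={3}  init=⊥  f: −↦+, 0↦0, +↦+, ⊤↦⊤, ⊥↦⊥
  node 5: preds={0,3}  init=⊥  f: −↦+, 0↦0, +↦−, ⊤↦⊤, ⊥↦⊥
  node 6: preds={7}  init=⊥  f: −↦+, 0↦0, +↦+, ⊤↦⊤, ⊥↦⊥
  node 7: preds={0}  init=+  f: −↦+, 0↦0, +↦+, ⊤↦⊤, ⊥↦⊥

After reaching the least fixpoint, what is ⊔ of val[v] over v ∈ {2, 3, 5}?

⊤

Trace (12 dequeues):
  [1] u=0 | in ⊥ | out ⊥ | ==
  [2] u=1 | in ⊥ | out ⊥ | ==
  [3] u=2 | in ⊥ | out + | ==
  [4] u=3 | in ⊥ | out + | ==
  [5] u=4 | in + | out + | prev ⊥ | push {}
  [6] u=5 | in + | out − | prev ⊥ | push {0}
  [7] u=6 | in + | out + | prev ⊥ | push {1}
  [8] u=7 | in ⊥ | out + | ==
  [9] u=0 | in − | out + | prev ⊥ | push {5,7}
  [10] u=1 | in + | out + | prev ⊥ | push {}
  [11] u=5 | in + | out − | ==
  [12] u=7 | in + | out + | ==

Converged values:
  [0] +
  [1] +
  [2] +
  [3] +
  [4] +
  [5] −
  [6] +
  [7] +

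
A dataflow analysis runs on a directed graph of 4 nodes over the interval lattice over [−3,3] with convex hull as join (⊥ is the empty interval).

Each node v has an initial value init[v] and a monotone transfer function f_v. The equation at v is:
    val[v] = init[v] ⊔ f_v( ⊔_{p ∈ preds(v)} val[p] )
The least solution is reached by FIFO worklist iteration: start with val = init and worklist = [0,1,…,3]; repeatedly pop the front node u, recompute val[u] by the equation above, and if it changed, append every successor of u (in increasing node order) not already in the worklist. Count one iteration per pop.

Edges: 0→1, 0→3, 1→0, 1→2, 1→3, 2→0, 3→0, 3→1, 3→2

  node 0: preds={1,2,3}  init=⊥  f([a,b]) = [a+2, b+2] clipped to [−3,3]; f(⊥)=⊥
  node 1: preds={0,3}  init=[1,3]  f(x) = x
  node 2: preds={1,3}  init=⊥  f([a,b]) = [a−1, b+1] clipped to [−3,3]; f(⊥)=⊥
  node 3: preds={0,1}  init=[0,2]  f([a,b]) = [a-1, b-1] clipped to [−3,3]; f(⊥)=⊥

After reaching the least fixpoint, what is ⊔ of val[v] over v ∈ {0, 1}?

[-3,3]

Worklist (17 pops):
  #1 pop 0: in=[0,3] → [2,3] (was ⊥); enqueue []
  #2 pop 1: in=[0,3] → [0,3] (was [1,3]); enqueue [0]
  #3 pop 2: in=[0,3] → [-1,3] (was ⊥); enqueue []
  #4 pop 3: in=[0,3] → [-1,2] (was [0,2]); enqueue [1,2]
  #5 pop 0: in=[-1,3] → [1,3] (was [2,3]); enqueue [3]
  #6 pop 1: in=[-1,3] → [-1,3] (was [0,3]); enqueue [0]
  #7 pop 2: in=[-1,3] → [-2,3] (was [-1,3]); enqueue []
  #8 pop 3: in=[-1,3] → [-2,2] (was [-1,2]); enqueue [1,2]
  #9 pop 0: in=[-2,3] → [0,3] (was [1,3]); enqueue [3]
  #10 pop 1: in=[-2,3] → [-2,3] (was [-1,3]); enqueue [0]
  #11 pop 2: in=[-2,3] → [-3,3] (was [-2,3]); enqueue []
  #12 pop 3: in=[-2,3] → [-3,2] (was [-2,2]); enqueue [1,2]
  #13 pop 0: in=[-3,3] → [-1,3] (was [0,3]); enqueue [3]
  #14 pop 1: in=[-3,3] → [-3,3] (was [-2,3]); enqueue [0]
  #15 pop 2: in=[-3,3] → [-3,3] (no change)
  #16 pop 3: in=[-3,3] → [-3,2] (no change)
  #17 pop 0: in=[-3,3] → [-1,3] (no change)

Fixpoint:
  val[0] = [-1,3]
  val[1] = [-3,3]
  val[2] = [-3,3]
  val[3] = [-3,2]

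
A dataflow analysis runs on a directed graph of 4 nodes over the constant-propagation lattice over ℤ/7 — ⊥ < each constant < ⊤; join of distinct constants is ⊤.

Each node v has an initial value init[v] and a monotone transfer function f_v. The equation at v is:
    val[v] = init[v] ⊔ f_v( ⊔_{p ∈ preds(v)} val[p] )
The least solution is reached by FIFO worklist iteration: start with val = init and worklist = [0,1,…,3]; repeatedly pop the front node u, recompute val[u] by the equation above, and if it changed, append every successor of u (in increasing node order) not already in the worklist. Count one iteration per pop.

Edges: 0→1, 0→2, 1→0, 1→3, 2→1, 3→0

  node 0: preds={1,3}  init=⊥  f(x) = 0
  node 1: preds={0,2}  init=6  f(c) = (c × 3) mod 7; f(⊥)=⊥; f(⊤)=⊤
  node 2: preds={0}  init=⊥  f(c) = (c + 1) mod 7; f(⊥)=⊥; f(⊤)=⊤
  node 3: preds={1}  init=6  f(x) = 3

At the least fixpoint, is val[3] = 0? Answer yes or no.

no

Iteration log — 6 steps:
  step 1. node 0  ⊔preds=6  new=0  old=⊥  +wl: 
  step 2. node 1  ⊔preds=0  new=⊤  old=6  +wl: 0
  step 3. node 2  ⊔preds=0  new=1  old=⊥  +wl: 1
  step 4. node 3  ⊔preds=⊤  new=⊤  old=6  +wl: 
  step 5. node 0  ⊔preds=⊤  new=0  stable
  step 6. node 1  ⊔preds=⊤  new=⊤  stable

Least fixpoint reached:
  node 0: 0
  node 1: ⊤
  node 2: 1
  node 3: ⊤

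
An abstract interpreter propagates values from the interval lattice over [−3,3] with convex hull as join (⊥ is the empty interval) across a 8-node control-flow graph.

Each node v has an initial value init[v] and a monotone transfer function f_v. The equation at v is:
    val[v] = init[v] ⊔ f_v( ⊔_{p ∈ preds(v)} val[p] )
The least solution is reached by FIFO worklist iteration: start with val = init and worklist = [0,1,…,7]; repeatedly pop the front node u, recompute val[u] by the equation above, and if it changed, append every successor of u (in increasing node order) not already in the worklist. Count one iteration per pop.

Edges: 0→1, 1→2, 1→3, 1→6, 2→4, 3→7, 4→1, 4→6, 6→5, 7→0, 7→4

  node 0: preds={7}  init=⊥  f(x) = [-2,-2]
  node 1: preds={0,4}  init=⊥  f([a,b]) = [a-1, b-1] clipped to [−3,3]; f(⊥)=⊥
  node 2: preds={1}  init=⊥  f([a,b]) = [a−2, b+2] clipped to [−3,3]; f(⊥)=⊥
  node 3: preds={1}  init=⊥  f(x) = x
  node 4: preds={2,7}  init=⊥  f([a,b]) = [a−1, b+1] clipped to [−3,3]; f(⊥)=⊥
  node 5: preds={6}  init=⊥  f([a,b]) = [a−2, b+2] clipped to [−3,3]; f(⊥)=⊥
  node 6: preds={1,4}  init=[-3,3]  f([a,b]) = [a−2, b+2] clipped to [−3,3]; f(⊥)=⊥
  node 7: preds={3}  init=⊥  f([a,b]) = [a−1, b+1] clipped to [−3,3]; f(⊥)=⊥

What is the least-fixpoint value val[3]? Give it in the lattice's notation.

Iteration log — 33 steps:
  step 1. node 0  ⊔preds=⊥  new=[-2,-2]  old=⊥  +wl: 
  step 2. node 1  ⊔preds=[-2,-2]  new=[-3,-3]  old=⊥  +wl: 
  step 3. node 2  ⊔preds=[-3,-3]  new=[-3,-1]  old=⊥  +wl: 
  step 4. node 3  ⊔preds=[-3,-3]  new=[-3,-3]  old=⊥  +wl: 
  step 5. node 4  ⊔preds=[-3,-1]  new=[-3,0]  old=⊥  +wl: 1
  step 6. node 5  ⊔preds=[-3,3]  new=[-3,3]  old=⊥  +wl: 
  step 7. node 6  ⊔preds=[-3,0]  new=[-3,3]  stable
  step 8. node 7  ⊔preds=[-3,-3]  new=[-3,-2]  old=⊥  +wl: 0,4
  step 9. node 1  ⊔preds=[-3,0]  new=[-3,-1]  old=[-3,-3]  +wl: 2,3,6
  step 10. node 0  ⊔preds=[-3,-2]  new=[-2,-2]  stable
  step 11. node 4  ⊔preds=[-3,-1]  new=[-3,0]  stable
  step 12. node 2  ⊔preds=[-3,-1]  new=[-3,1]  old=[-3,-1]  +wl: 4
  step 13. node 3  ⊔preds=[-3,-1]  new=[-3,-1]  old=[-3,-3]  +wl: 7
  step 14. node 6  ⊔preds=[-3,0]  new=[-3,3]  stable
  step 15. node 4  ⊔preds=[-3,1]  new=[-3,2]  old=[-3,0]  +wl: 1,6
  step 16. node 7  ⊔preds=[-3,-1]  new=[-3,0]  old=[-3,-2]  +wl: 0,4
  step 17. node 1  ⊔preds=[-3,2]  new=[-3,1]  old=[-3,-1]  +wl: 2,3
  step 18. node 6  ⊔preds=[-3,2]  new=[-3,3]  stable
  step 19. node 0  ⊔preds=[-3,0]  new=[-2,-2]  stable
  step 20. node 4  ⊔preds=[-3,1]  new=[-3,2]  stable
  step 21. node 2  ⊔preds=[-3,1]  new=[-3,3]  old=[-3,1]  +wl: 4
  step 22. node 3  ⊔preds=[-3,1]  new=[-3,1]  old=[-3,-1]  +wl: 7
  step 23. node 4  ⊔preds=[-3,3]  new=[-3,3]  old=[-3,2]  +wl: 1,6
  step 24. node 7  ⊔preds=[-3,1]  new=[-3,2]  old=[-3,0]  +wl: 0,4
  step 25. node 1  ⊔preds=[-3,3]  new=[-3,2]  old=[-3,1]  +wl: 2,3
  step 26. node 6  ⊔preds=[-3,3]  new=[-3,3]  stable
  step 27. node 0  ⊔preds=[-3,2]  new=[-2,-2]  stable
  step 28. node 4  ⊔preds=[-3,3]  new=[-3,3]  stable
  step 29. node 2  ⊔preds=[-3,2]  new=[-3,3]  stable
  step 30. node 3  ⊔preds=[-3,2]  new=[-3,2]  old=[-3,1]  +wl: 7
  step 31. node 7  ⊔preds=[-3,2]  new=[-3,3]  old=[-3,2]  +wl: 0,4
  step 32. node 0  ⊔preds=[-3,3]  new=[-2,-2]  stable
  step 33. node 4  ⊔preds=[-3,3]  new=[-3,3]  stable

Least fixpoint reached:
  node 0: [-2,-2]
  node 1: [-3,2]
  node 2: [-3,3]
  node 3: [-3,2]
  node 4: [-3,3]
  node 5: [-3,3]
  node 6: [-3,3]
  node 7: [-3,3]

[-3,2]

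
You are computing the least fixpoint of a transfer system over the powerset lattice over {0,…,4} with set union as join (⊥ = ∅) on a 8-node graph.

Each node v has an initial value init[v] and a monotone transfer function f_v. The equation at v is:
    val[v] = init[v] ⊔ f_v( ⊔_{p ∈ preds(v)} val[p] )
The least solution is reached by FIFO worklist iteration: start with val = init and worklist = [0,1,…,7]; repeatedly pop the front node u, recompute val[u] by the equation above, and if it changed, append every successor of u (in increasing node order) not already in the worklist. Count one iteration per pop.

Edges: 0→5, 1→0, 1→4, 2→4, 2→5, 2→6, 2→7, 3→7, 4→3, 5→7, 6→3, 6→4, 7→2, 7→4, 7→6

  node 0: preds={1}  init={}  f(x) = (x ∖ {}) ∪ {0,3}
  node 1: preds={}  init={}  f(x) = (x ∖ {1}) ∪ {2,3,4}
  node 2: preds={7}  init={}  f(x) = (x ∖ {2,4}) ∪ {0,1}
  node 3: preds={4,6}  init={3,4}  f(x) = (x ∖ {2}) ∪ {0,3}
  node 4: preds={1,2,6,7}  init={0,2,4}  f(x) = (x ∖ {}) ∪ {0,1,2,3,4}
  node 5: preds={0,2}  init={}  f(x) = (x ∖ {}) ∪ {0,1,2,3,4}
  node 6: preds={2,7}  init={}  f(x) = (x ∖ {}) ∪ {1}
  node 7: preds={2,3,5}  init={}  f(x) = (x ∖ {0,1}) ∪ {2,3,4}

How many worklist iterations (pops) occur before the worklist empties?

17

Trace (17 dequeues):
  [1] u=0 | in {} | out {0,3} | prev {} | push {}
  [2] u=1 | in {} | out {2,3,4} | prev {} | push {0}
  [3] u=2 | in {} | out {0,1} | prev {} | push {}
  [4] u=3 | in {0,2,4} | out {0,3,4} | prev {3,4} | push {}
  [5] u=4 | in {0,1,2,3,4} | out {0,1,2,3,4} | prev {0,2,4} | push {3}
  [6] u=5 | in {0,1,3} | out {0,1,2,3,4} | prev {} | push {}
  [7] u=6 | in {0,1} | out {0,1} | prev {} | push {4}
  [8] u=7 | in {0,1,2,3,4} | out {2,3,4} | prev {} | push {2,6}
  [9] u=0 | in {2,3,4} | out {0,2,3,4} | prev {0,3} | push {5}
  [10] u=3 | in {0,1,2,3,4} | out {0,1,3,4} | prev {0,3,4} | push {7}
  [11] u=4 | in {0,1,2,3,4} | out {0,1,2,3,4} | ==
  [12] u=2 | in {2,3,4} | out {0,1,3} | prev {0,1} | push {4}
  [13] u=6 | in {0,1,2,3,4} | out {0,1,2,3,4} | prev {0,1} | push {3}
  [14] u=5 | in {0,1,2,3,4} | out {0,1,2,3,4} | ==
  [15] u=7 | in {0,1,2,3,4} | out {2,3,4} | ==
  [16] u=4 | in {0,1,2,3,4} | out {0,1,2,3,4} | ==
  [17] u=3 | in {0,1,2,3,4} | out {0,1,3,4} | ==

Converged values:
  [0] {0,2,3,4}
  [1] {2,3,4}
  [2] {0,1,3}
  [3] {0,1,3,4}
  [4] {0,1,2,3,4}
  [5] {0,1,2,3,4}
  [6] {0,1,2,3,4}
  [7] {2,3,4}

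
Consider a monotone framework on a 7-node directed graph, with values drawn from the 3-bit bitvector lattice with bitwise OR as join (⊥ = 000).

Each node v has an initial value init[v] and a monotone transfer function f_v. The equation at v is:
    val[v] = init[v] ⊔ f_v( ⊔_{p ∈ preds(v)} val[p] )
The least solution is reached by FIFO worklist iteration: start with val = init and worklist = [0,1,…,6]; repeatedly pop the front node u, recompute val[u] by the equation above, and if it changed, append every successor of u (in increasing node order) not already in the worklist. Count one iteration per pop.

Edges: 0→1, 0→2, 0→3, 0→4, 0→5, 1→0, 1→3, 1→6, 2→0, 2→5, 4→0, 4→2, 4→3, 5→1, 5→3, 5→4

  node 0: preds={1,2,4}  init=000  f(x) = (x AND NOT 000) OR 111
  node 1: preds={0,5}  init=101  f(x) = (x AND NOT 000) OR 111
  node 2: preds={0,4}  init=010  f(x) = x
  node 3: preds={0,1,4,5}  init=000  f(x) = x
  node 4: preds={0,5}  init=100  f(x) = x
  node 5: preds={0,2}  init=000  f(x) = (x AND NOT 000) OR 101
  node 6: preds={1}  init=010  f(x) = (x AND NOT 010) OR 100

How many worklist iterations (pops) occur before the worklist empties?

12

Iteration log — 12 steps:
  step 1. node 0  ⊔preds=111  new=111  old=000  +wl: 
  step 2. node 1  ⊔preds=111  new=111  old=101  +wl: 0
  step 3. node 2  ⊔preds=111  new=111  old=010  +wl: 
  step 4. node 3  ⊔preds=111  new=111  old=000  +wl: 
  step 5. node 4  ⊔preds=111  new=111  old=100  +wl: 2,3
  step 6. node 5  ⊔preds=111  new=111  old=000  +wl: 1,4
  step 7. node 6  ⊔preds=111  new=111  old=010  +wl: 
  step 8. node 0  ⊔preds=111  new=111  stable
  step 9. node 2  ⊔preds=111  new=111  stable
  step 10. node 3  ⊔preds=111  new=111  stable
  step 11. node 1  ⊔preds=111  new=111  stable
  step 12. node 4  ⊔preds=111  new=111  stable

Least fixpoint reached:
  node 0: 111
  node 1: 111
  node 2: 111
  node 3: 111
  node 4: 111
  node 5: 111
  node 6: 111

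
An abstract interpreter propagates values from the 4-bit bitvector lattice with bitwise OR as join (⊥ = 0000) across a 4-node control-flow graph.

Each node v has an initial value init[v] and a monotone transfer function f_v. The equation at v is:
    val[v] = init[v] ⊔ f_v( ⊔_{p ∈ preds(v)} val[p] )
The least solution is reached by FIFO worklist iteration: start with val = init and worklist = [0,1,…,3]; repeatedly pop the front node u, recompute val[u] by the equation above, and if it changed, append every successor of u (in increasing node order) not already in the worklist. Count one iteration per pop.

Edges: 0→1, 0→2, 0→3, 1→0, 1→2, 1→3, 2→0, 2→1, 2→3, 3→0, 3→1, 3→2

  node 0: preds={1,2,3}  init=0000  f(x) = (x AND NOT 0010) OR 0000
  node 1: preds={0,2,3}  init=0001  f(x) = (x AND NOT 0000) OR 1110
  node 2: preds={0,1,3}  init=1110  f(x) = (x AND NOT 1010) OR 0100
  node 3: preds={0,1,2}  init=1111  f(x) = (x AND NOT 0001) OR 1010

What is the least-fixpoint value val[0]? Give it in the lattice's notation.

Iteration log — 6 steps:
  step 1. node 0  ⊔preds=1111  new=1101  old=0000  +wl: 
  step 2. node 1  ⊔preds=1111  new=1111  old=0001  +wl: 0
  step 3. node 2  ⊔preds=1111  new=1111  old=1110  +wl: 1
  step 4. node 3  ⊔preds=1111  new=1111  stable
  step 5. node 0  ⊔preds=1111  new=1101  stable
  step 6. node 1  ⊔preds=1111  new=1111  stable

Least fixpoint reached:
  node 0: 1101
  node 1: 1111
  node 2: 1111
  node 3: 1111

1101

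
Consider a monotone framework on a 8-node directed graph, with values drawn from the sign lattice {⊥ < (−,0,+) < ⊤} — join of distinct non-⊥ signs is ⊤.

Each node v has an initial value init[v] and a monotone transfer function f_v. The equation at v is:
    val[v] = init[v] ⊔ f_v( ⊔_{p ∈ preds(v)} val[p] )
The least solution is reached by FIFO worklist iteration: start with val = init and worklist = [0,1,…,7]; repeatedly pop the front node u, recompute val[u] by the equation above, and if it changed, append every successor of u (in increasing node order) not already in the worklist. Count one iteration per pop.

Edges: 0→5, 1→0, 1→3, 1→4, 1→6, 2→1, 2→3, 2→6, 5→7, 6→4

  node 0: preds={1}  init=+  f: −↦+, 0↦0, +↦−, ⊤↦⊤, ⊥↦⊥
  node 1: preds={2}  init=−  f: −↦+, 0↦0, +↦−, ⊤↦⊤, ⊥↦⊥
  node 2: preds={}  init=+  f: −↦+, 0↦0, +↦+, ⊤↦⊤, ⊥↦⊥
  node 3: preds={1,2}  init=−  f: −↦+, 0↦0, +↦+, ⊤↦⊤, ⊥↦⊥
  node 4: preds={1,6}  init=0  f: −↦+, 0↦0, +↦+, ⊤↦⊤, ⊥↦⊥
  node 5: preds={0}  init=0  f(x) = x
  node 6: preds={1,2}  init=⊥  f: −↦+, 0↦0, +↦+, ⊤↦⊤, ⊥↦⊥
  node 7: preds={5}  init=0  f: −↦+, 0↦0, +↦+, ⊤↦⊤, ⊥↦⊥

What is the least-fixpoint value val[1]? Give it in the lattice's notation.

−

Worklist (9 pops):
  #1 pop 0: in=− → + (no change)
  #2 pop 1: in=+ → − (no change)
  #3 pop 2: in=⊥ → + (no change)
  #4 pop 3: in=⊤ → ⊤ (was −); enqueue []
  #5 pop 4: in=− → ⊤ (was 0); enqueue []
  #6 pop 5: in=+ → ⊤ (was 0); enqueue []
  #7 pop 6: in=⊤ → ⊤ (was ⊥); enqueue [4]
  #8 pop 7: in=⊤ → ⊤ (was 0); enqueue []
  #9 pop 4: in=⊤ → ⊤ (no change)

Fixpoint:
  val[0] = +
  val[1] = −
  val[2] = +
  val[3] = ⊤
  val[4] = ⊤
  val[5] = ⊤
  val[6] = ⊤
  val[7] = ⊤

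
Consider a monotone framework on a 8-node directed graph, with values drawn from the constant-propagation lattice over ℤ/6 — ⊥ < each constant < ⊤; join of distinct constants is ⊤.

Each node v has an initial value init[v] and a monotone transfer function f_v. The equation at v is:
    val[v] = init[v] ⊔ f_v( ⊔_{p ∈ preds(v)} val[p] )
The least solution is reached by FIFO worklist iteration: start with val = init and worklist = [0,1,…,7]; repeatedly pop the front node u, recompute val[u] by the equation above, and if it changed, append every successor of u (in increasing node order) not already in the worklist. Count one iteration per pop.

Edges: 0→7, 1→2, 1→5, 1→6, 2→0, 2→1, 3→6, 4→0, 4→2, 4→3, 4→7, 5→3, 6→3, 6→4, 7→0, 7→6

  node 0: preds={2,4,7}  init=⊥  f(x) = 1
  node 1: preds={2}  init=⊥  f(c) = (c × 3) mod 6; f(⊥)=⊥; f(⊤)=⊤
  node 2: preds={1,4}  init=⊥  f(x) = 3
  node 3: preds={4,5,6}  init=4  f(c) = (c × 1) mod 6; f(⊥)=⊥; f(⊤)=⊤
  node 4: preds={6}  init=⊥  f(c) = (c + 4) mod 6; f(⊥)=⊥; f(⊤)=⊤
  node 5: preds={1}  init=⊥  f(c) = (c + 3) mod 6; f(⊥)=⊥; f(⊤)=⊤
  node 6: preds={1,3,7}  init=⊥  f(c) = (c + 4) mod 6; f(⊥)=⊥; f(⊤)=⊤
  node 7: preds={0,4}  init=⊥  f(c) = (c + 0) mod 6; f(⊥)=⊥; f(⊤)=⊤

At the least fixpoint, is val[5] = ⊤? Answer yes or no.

Worklist (24 pops):
  #1 pop 0: in=⊥ → 1 (was ⊥); enqueue []
  #2 pop 1: in=⊥ → ⊥ (no change)
  #3 pop 2: in=⊥ → 3 (was ⊥); enqueue [0,1]
  #4 pop 3: in=⊥ → 4 (no change)
  #5 pop 4: in=⊥ → ⊥ (no change)
  #6 pop 5: in=⊥ → ⊥ (no change)
  #7 pop 6: in=4 → 2 (was ⊥); enqueue [3,4]
  #8 pop 7: in=1 → 1 (was ⊥); enqueue [6]
  #9 pop 0: in=⊤ → 1 (no change)
  #10 pop 1: in=3 → 3 (was ⊥); enqueue [2,5]
  #11 pop 3: in=2 → ⊤ (was 4); enqueue []
  #12 pop 4: in=2 → 0 (was ⊥); enqueue [0,3,7]
  #13 pop 6: in=⊤ → ⊤ (was 2); enqueue [4]
  #14 pop 2: in=⊤ → 3 (no change)
  #15 pop 5: in=3 → 0 (was ⊥); enqueue []
  #16 pop 0: in=⊤ → 1 (no change)
  #17 pop 3: in=⊤ → ⊤ (no change)
  #18 pop 7: in=⊤ → ⊤ (was 1); enqueue [0,6]
  #19 pop 4: in=⊤ → ⊤ (was 0); enqueue [2,3,7]
  #20 pop 0: in=⊤ → 1 (no change)
  #21 pop 6: in=⊤ → ⊤ (no change)
  #22 pop 2: in=⊤ → 3 (no change)
  #23 pop 3: in=⊤ → ⊤ (no change)
  #24 pop 7: in=⊤ → ⊤ (no change)

Fixpoint:
  val[0] = 1
  val[1] = 3
  val[2] = 3
  val[3] = ⊤
  val[4] = ⊤
  val[5] = 0
  val[6] = ⊤
  val[7] = ⊤

no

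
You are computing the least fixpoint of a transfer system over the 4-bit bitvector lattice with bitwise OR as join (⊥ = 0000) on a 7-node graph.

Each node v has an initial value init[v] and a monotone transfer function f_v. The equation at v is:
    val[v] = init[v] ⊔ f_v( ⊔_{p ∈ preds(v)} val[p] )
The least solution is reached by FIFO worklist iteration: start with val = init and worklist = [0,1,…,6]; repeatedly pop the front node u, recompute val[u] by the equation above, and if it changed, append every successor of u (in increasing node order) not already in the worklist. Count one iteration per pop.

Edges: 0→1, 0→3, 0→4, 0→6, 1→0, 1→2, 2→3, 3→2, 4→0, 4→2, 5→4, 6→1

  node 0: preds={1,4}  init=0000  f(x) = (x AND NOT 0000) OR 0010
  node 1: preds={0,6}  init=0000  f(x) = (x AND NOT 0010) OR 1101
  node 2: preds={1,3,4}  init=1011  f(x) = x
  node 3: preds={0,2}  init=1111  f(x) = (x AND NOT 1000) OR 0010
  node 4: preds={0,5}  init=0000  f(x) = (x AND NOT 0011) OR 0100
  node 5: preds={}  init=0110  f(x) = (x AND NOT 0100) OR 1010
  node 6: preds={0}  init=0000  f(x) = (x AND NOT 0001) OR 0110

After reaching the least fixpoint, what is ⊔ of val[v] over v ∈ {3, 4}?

Trace (16 dequeues):
  [1] u=0 | in 0000 | out 0010 | prev 0000 | push {}
  [2] u=1 | in 0010 | out 1101 | prev 0000 | push {0}
  [3] u=2 | in 1111 | out 1111 | prev 1011 | push {}
  [4] u=3 | in 1111 | out 1111 | ==
  [5] u=4 | in 0110 | out 0100 | prev 0000 | push {2}
  [6] u=5 | in 0000 | out 1110 | prev 0110 | push {4}
  [7] u=6 | in 0010 | out 0110 | prev 0000 | push {1}
  [8] u=0 | in 1101 | out 1111 | prev 0010 | push {3,6}
  [9] u=2 | in 1111 | out 1111 | ==
  [10] u=4 | in 1111 | out 1100 | prev 0100 | push {0,2}
  [11] u=1 | in 1111 | out 1101 | ==
  [12] u=3 | in 1111 | out 1111 | ==
  [13] u=6 | in 1111 | out 1110 | prev 0110 | push {1}
  [14] u=0 | in 1101 | out 1111 | ==
  [15] u=2 | in 1111 | out 1111 | ==
  [16] u=1 | in 1111 | out 1101 | ==

Converged values:
  [0] 1111
  [1] 1101
  [2] 1111
  [3] 1111
  [4] 1100
  [5] 1110
  [6] 1110

1111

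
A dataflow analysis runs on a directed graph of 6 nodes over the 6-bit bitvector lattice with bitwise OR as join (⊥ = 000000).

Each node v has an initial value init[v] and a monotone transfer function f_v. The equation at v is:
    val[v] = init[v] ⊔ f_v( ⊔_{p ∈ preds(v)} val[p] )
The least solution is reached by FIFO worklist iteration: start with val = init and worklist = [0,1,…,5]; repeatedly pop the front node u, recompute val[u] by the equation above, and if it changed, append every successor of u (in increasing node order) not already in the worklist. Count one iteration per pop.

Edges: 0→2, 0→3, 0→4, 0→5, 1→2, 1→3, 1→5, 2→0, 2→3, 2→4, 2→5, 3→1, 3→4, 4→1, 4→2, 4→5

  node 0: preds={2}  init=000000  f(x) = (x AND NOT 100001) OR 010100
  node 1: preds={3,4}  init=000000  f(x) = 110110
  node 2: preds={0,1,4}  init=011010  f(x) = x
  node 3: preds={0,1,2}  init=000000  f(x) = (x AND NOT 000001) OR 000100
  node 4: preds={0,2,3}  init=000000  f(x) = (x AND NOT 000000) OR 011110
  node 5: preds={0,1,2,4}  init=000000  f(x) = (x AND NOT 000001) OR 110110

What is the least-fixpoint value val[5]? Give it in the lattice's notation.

111110

Trace (9 dequeues):
  [1] u=0 | in 011010 | out 011110 | prev 000000 | push {}
  [2] u=1 | in 000000 | out 110110 | prev 000000 | push {}
  [3] u=2 | in 111110 | out 111110 | prev 011010 | push {0}
  [4] u=3 | in 111110 | out 111110 | prev 000000 | push {1}
  [5] u=4 | in 111110 | out 111110 | prev 000000 | push {2}
  [6] u=5 | in 111110 | out 111110 | prev 000000 | push {}
  [7] u=0 | in 111110 | out 011110 | ==
  [8] u=1 | in 111110 | out 110110 | ==
  [9] u=2 | in 111110 | out 111110 | ==

Converged values:
  [0] 011110
  [1] 110110
  [2] 111110
  [3] 111110
  [4] 111110
  [5] 111110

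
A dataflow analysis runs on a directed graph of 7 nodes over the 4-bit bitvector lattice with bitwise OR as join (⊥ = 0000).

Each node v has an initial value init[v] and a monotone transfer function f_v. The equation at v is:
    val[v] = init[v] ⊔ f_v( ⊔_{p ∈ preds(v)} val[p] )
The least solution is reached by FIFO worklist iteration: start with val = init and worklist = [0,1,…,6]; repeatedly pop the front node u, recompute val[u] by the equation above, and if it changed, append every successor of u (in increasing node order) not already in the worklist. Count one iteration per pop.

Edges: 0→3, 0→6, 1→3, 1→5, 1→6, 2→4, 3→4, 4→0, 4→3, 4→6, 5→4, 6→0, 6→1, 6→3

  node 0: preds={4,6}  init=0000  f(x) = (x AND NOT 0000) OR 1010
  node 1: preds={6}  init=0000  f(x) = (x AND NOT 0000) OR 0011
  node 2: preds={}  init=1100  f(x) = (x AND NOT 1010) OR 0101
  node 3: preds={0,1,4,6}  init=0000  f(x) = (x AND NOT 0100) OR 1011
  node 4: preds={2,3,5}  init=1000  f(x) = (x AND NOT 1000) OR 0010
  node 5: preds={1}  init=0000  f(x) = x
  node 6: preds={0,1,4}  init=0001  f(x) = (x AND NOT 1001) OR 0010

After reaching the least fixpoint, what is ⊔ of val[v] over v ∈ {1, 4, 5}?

1111

Worklist (15 pops):
  #1 pop 0: in=1001 → 1011 (was 0000); enqueue []
  #2 pop 1: in=0001 → 0011 (was 0000); enqueue []
  #3 pop 2: in=0000 → 1101 (was 1100); enqueue []
  #4 pop 3: in=1011 → 1011 (was 0000); enqueue []
  #5 pop 4: in=1111 → 1111 (was 1000); enqueue [0,3]
  #6 pop 5: in=0011 → 0011 (was 0000); enqueue [4]
  #7 pop 6: in=1111 → 0111 (was 0001); enqueue [1]
  #8 pop 0: in=1111 → 1111 (was 1011); enqueue [6]
  #9 pop 3: in=1111 → 1011 (no change)
  #10 pop 4: in=1111 → 1111 (no change)
  #11 pop 1: in=0111 → 0111 (was 0011); enqueue [3,5]
  #12 pop 6: in=1111 → 0111 (no change)
  #13 pop 3: in=1111 → 1011 (no change)
  #14 pop 5: in=0111 → 0111 (was 0011); enqueue [4]
  #15 pop 4: in=1111 → 1111 (no change)

Fixpoint:
  val[0] = 1111
  val[1] = 0111
  val[2] = 1101
  val[3] = 1011
  val[4] = 1111
  val[5] = 0111
  val[6] = 0111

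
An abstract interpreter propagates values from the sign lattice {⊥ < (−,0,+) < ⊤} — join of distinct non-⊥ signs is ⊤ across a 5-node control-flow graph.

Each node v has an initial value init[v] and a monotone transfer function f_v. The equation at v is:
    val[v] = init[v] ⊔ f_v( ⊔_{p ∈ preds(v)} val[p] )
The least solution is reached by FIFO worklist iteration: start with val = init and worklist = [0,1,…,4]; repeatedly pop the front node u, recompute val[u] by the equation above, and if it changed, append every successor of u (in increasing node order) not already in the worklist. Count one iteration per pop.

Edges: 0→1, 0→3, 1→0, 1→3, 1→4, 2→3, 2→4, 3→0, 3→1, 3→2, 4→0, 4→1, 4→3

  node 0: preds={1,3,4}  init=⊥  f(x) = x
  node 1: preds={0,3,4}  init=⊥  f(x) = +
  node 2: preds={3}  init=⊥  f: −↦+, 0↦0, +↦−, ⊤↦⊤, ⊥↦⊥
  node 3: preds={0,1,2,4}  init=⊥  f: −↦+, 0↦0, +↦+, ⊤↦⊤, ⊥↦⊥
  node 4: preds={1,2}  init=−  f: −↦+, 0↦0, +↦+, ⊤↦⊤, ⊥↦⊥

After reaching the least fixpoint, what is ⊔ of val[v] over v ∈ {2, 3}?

⊤

Iteration log — 10 steps:
  step 1. node 0  ⊔preds=−  new=−  old=⊥  +wl: 
  step 2. node 1  ⊔preds=−  new=+  old=⊥  +wl: 0
  step 3. node 2  ⊔preds=⊥  new=⊥  stable
  step 4. node 3  ⊔preds=⊤  new=⊤  old=⊥  +wl: 1,2
  step 5. node 4  ⊔preds=+  new=⊤  old=−  +wl: 3
  step 6. node 0  ⊔preds=⊤  new=⊤  old=−  +wl: 
  step 7. node 1  ⊔preds=⊤  new=+  stable
  step 8. node 2  ⊔preds=⊤  new=⊤  old=⊥  +wl: 4
  step 9. node 3  ⊔preds=⊤  new=⊤  stable
  step 10. node 4  ⊔preds=⊤  new=⊤  stable

Least fixpoint reached:
  node 0: ⊤
  node 1: +
  node 2: ⊤
  node 3: ⊤
  node 4: ⊤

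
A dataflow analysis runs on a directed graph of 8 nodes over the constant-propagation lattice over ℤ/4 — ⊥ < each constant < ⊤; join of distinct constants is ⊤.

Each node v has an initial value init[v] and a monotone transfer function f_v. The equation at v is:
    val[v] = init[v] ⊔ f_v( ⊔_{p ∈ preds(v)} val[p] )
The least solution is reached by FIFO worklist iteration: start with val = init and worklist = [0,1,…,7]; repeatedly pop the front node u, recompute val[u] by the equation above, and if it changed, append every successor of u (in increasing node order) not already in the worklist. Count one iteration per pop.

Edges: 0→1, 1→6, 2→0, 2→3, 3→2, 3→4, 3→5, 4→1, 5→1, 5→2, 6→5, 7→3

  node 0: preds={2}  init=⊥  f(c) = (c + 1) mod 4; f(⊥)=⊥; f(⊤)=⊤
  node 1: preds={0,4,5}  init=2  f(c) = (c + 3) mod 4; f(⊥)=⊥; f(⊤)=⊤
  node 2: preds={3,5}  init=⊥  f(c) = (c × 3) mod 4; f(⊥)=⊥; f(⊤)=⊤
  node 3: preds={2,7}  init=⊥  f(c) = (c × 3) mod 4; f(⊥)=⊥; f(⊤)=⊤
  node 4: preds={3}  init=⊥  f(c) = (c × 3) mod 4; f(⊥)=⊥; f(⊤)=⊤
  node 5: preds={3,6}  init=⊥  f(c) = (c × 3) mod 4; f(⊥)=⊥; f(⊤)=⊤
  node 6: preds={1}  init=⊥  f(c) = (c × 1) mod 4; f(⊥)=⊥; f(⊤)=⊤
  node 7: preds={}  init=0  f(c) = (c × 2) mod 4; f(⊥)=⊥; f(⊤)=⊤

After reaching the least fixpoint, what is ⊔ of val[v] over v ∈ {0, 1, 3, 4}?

Trace (24 dequeues):
  [1] u=0 | in ⊥ | out ⊥ | ==
  [2] u=1 | in ⊥ | out 2 | ==
  [3] u=2 | in ⊥ | out ⊥ | ==
  [4] u=3 | in 0 | out 0 | prev ⊥ | push {2}
  [5] u=4 | in 0 | out 0 | prev ⊥ | push {1}
  [6] u=5 | in 0 | out 0 | prev ⊥ | push {}
  [7] u=6 | in 2 | out 2 | prev ⊥ | push {5}
  [8] u=7 | in ⊥ | out 0 | ==
  [9] u=2 | in 0 | out 0 | prev ⊥ | push {0,3}
  [10] u=1 | in 0 | out ⊤ | prev 2 | push {6}
  [11] u=5 | in ⊤ | out ⊤ | prev 0 | push {1,2}
  [12] u=0 | in 0 | out 1 | prev ⊥ | push {}
  [13] u=3 | in 0 | out 0 | ==
  [14] u=6 | in ⊤ | out ⊤ | prev 2 | push {5}
  [15] u=1 | in ⊤ | out ⊤ | ==
  [16] u=2 | in ⊤ | out ⊤ | prev 0 | push {0,3}
  [17] u=5 | in ⊤ | out ⊤ | ==
  [18] u=0 | in ⊤ | out ⊤ | prev 1 | push {1}
  [19] u=3 | in ⊤ | out ⊤ | prev 0 | push {2,4,5}
  [20] u=1 | in ⊤ | out ⊤ | ==
  [21] u=2 | in ⊤ | out ⊤ | ==
  [22] u=4 | in ⊤ | out ⊤ | prev 0 | push {1}
  [23] u=5 | in ⊤ | out ⊤ | ==
  [24] u=1 | in ⊤ | out ⊤ | ==

Converged values:
  [0] ⊤
  [1] ⊤
  [2] ⊤
  [3] ⊤
  [4] ⊤
  [5] ⊤
  [6] ⊤
  [7] 0

⊤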